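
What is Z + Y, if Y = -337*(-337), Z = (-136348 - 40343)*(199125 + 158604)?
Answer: -63207381170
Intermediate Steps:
Z = -63207494739 (Z = -176691*357729 = -63207494739)
Y = 113569
Z + Y = -63207494739 + 113569 = -63207381170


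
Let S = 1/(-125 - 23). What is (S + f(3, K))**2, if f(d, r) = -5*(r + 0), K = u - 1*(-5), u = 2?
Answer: 26842761/21904 ≈ 1225.5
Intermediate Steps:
S = -1/148 (S = 1/(-148) = -1/148 ≈ -0.0067568)
K = 7 (K = 2 - 1*(-5) = 2 + 5 = 7)
f(d, r) = -5*r
(S + f(3, K))**2 = (-1/148 - 5*7)**2 = (-1/148 - 35)**2 = (-5181/148)**2 = 26842761/21904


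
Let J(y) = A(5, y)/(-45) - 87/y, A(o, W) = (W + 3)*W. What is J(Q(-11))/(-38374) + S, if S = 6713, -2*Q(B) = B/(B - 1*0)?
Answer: 1324823081/197352 ≈ 6713.0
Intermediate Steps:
A(o, W) = W*(3 + W) (A(o, W) = (3 + W)*W = W*(3 + W))
Q(B) = -½ (Q(B) = -B/(2*(B - 1*0)) = -B/(2*(B + 0)) = -B/(2*B) = -½*1 = -½)
J(y) = -87/y - y*(3 + y)/45 (J(y) = (y*(3 + y))/(-45) - 87/y = (y*(3 + y))*(-1/45) - 87/y = -y*(3 + y)/45 - 87/y = -87/y - y*(3 + y)/45)
J(Q(-11))/(-38374) + S = ((-3915 + (-½)²*(-3 - 1*(-½)))/(45*(-½)))/(-38374) + 6713 = ((1/45)*(-2)*(-3915 + (-3 + ½)/4))*(-1/38374) + 6713 = ((1/45)*(-2)*(-3915 + (¼)*(-5/2)))*(-1/38374) + 6713 = ((1/45)*(-2)*(-3915 - 5/8))*(-1/38374) + 6713 = ((1/45)*(-2)*(-31325/8))*(-1/38374) + 6713 = (6265/36)*(-1/38374) + 6713 = -895/197352 + 6713 = 1324823081/197352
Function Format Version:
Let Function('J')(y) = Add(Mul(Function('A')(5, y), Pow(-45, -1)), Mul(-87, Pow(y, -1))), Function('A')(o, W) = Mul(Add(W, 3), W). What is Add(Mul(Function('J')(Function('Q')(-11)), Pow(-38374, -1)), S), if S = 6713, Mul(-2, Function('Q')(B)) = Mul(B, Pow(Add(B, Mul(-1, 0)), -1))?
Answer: Rational(1324823081, 197352) ≈ 6713.0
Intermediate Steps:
Function('A')(o, W) = Mul(W, Add(3, W)) (Function('A')(o, W) = Mul(Add(3, W), W) = Mul(W, Add(3, W)))
Function('Q')(B) = Rational(-1, 2) (Function('Q')(B) = Mul(Rational(-1, 2), Mul(B, Pow(Add(B, Mul(-1, 0)), -1))) = Mul(Rational(-1, 2), Mul(B, Pow(Add(B, 0), -1))) = Mul(Rational(-1, 2), Mul(B, Pow(B, -1))) = Mul(Rational(-1, 2), 1) = Rational(-1, 2))
Function('J')(y) = Add(Mul(-87, Pow(y, -1)), Mul(Rational(-1, 45), y, Add(3, y))) (Function('J')(y) = Add(Mul(Mul(y, Add(3, y)), Pow(-45, -1)), Mul(-87, Pow(y, -1))) = Add(Mul(Mul(y, Add(3, y)), Rational(-1, 45)), Mul(-87, Pow(y, -1))) = Add(Mul(Rational(-1, 45), y, Add(3, y)), Mul(-87, Pow(y, -1))) = Add(Mul(-87, Pow(y, -1)), Mul(Rational(-1, 45), y, Add(3, y))))
Add(Mul(Function('J')(Function('Q')(-11)), Pow(-38374, -1)), S) = Add(Mul(Mul(Rational(1, 45), Pow(Rational(-1, 2), -1), Add(-3915, Mul(Pow(Rational(-1, 2), 2), Add(-3, Mul(-1, Rational(-1, 2)))))), Pow(-38374, -1)), 6713) = Add(Mul(Mul(Rational(1, 45), -2, Add(-3915, Mul(Rational(1, 4), Add(-3, Rational(1, 2))))), Rational(-1, 38374)), 6713) = Add(Mul(Mul(Rational(1, 45), -2, Add(-3915, Mul(Rational(1, 4), Rational(-5, 2)))), Rational(-1, 38374)), 6713) = Add(Mul(Mul(Rational(1, 45), -2, Add(-3915, Rational(-5, 8))), Rational(-1, 38374)), 6713) = Add(Mul(Mul(Rational(1, 45), -2, Rational(-31325, 8)), Rational(-1, 38374)), 6713) = Add(Mul(Rational(6265, 36), Rational(-1, 38374)), 6713) = Add(Rational(-895, 197352), 6713) = Rational(1324823081, 197352)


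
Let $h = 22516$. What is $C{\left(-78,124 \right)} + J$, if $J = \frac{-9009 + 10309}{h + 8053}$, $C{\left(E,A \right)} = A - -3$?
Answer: $\frac{3883563}{30569} \approx 127.04$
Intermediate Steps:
$C{\left(E,A \right)} = 3 + A$ ($C{\left(E,A \right)} = A + 3 = 3 + A$)
$J = \frac{1300}{30569}$ ($J = \frac{-9009 + 10309}{22516 + 8053} = \frac{1300}{30569} \approx 0.042527$)
$C{\left(-78,124 \right)} + J = \left(3 + 124\right) + \frac{1300}{30569} = 127 + \frac{1300}{30569} = \frac{3883563}{30569}$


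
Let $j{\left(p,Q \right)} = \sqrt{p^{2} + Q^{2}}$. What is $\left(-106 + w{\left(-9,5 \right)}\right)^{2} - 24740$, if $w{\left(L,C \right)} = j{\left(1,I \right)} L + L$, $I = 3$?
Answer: $-10705 + 2070 \sqrt{10} \approx -4159.1$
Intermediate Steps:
$j{\left(p,Q \right)} = \sqrt{Q^{2} + p^{2}}$
$w{\left(L,C \right)} = L + L \sqrt{10}$ ($w{\left(L,C \right)} = \sqrt{3^{2} + 1^{2}} L + L = \sqrt{9 + 1} L + L = \sqrt{10} L + L = L \sqrt{10} + L = L + L \sqrt{10}$)
$\left(-106 + w{\left(-9,5 \right)}\right)^{2} - 24740 = \left(-106 - 9 \left(1 + \sqrt{10}\right)\right)^{2} - 24740 = \left(-106 - \left(9 + 9 \sqrt{10}\right)\right)^{2} - 24740 = \left(-115 - 9 \sqrt{10}\right)^{2} - 24740 = -24740 + \left(-115 - 9 \sqrt{10}\right)^{2}$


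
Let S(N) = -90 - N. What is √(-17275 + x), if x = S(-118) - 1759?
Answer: I*√19006 ≈ 137.86*I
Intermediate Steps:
x = -1731 (x = (-90 - 1*(-118)) - 1759 = (-90 + 118) - 1759 = 28 - 1759 = -1731)
√(-17275 + x) = √(-17275 - 1731) = √(-19006) = I*√19006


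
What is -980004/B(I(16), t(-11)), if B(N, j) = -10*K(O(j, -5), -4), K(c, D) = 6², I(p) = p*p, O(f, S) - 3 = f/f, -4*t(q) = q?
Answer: 81667/30 ≈ 2722.2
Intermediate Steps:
t(q) = -q/4
O(f, S) = 4 (O(f, S) = 3 + f/f = 3 + 1 = 4)
I(p) = p²
K(c, D) = 36
B(N, j) = -360 (B(N, j) = -10*36 = -360)
-980004/B(I(16), t(-11)) = -980004/(-360) = -980004*(-1/360) = 81667/30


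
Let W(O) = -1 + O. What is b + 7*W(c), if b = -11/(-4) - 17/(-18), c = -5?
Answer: -1379/36 ≈ -38.306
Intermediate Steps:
b = 133/36 (b = -11*(-1/4) - 17*(-1/18) = 11/4 + 17/18 = 133/36 ≈ 3.6944)
b + 7*W(c) = 133/36 + 7*(-1 - 5) = 133/36 + 7*(-6) = 133/36 - 42 = -1379/36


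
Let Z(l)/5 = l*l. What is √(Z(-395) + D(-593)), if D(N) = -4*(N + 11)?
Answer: √782453 ≈ 884.56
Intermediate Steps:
Z(l) = 5*l² (Z(l) = 5*(l*l) = 5*l²)
D(N) = -44 - 4*N (D(N) = -4*(11 + N) = -44 - 4*N)
√(Z(-395) + D(-593)) = √(5*(-395)² + (-44 - 4*(-593))) = √(5*156025 + (-44 + 2372)) = √(780125 + 2328) = √782453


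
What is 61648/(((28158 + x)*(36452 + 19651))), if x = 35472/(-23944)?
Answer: 46128116/1181984455845 ≈ 3.9026e-5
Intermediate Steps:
x = -4434/2993 (x = 35472*(-1/23944) = -4434/2993 ≈ -1.4815)
61648/(((28158 + x)*(36452 + 19651))) = 61648/(((28158 - 4434/2993)*(36452 + 19651))) = 61648/(((84272460/2993)*56103)) = 61648/(4727937823380/2993) = 61648*(2993/4727937823380) = 46128116/1181984455845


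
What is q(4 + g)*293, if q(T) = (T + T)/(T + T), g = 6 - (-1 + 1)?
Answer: 293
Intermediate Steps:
g = 6 (g = 6 - 1*0 = 6 + 0 = 6)
q(T) = 1 (q(T) = (2*T)/((2*T)) = (2*T)*(1/(2*T)) = 1)
q(4 + g)*293 = 1*293 = 293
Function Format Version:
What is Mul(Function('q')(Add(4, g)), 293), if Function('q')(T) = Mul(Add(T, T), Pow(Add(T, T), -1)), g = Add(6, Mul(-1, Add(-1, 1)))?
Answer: 293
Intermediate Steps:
g = 6 (g = Add(6, Mul(-1, 0)) = Add(6, 0) = 6)
Function('q')(T) = 1 (Function('q')(T) = Mul(Mul(2, T), Pow(Mul(2, T), -1)) = Mul(Mul(2, T), Mul(Rational(1, 2), Pow(T, -1))) = 1)
Mul(Function('q')(Add(4, g)), 293) = Mul(1, 293) = 293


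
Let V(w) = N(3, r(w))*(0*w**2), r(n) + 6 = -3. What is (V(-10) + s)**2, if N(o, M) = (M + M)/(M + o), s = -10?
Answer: 100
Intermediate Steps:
r(n) = -9 (r(n) = -6 - 3 = -9)
N(o, M) = 2*M/(M + o) (N(o, M) = (2*M)/(M + o) = 2*M/(M + o))
V(w) = 0 (V(w) = (2*(-9)/(-9 + 3))*(0*w**2) = (2*(-9)/(-6))*0 = (2*(-9)*(-1/6))*0 = 3*0 = 0)
(V(-10) + s)**2 = (0 - 10)**2 = (-10)**2 = 100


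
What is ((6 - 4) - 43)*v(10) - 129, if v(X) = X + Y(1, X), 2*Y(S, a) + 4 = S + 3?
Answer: -539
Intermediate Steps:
Y(S, a) = -½ + S/2 (Y(S, a) = -2 + (S + 3)/2 = -2 + (3 + S)/2 = -2 + (3/2 + S/2) = -½ + S/2)
v(X) = X (v(X) = X + (-½ + (½)*1) = X + (-½ + ½) = X + 0 = X)
((6 - 4) - 43)*v(10) - 129 = ((6 - 4) - 43)*10 - 129 = (2 - 43)*10 - 129 = -41*10 - 129 = -410 - 129 = -539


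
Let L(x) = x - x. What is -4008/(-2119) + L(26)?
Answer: 4008/2119 ≈ 1.8915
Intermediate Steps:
L(x) = 0
-4008/(-2119) + L(26) = -4008/(-2119) + 0 = -4008*(-1/2119) + 0 = 4008/2119 + 0 = 4008/2119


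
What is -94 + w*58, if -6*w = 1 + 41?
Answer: -500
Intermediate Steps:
w = -7 (w = -(1 + 41)/6 = -1/6*42 = -7)
-94 + w*58 = -94 - 7*58 = -94 - 406 = -500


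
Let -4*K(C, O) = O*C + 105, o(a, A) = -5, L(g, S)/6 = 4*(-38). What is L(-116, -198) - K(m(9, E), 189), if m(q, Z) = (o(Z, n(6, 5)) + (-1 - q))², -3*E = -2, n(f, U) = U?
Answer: 19491/2 ≈ 9745.5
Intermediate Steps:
L(g, S) = -912 (L(g, S) = 6*(4*(-38)) = 6*(-152) = -912)
E = ⅔ (E = -⅓*(-2) = ⅔ ≈ 0.66667)
m(q, Z) = (-6 - q)² (m(q, Z) = (-5 + (-1 - q))² = (-6 - q)²)
K(C, O) = -105/4 - C*O/4 (K(C, O) = -(O*C + 105)/4 = -(C*O + 105)/4 = -(105 + C*O)/4 = -105/4 - C*O/4)
L(-116, -198) - K(m(9, E), 189) = -912 - (-105/4 - ¼*(6 + 9)²*189) = -912 - (-105/4 - ¼*15²*189) = -912 - (-105/4 - ¼*225*189) = -912 - (-105/4 - 42525/4) = -912 - 1*(-21315/2) = -912 + 21315/2 = 19491/2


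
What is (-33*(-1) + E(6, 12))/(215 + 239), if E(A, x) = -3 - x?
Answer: 9/227 ≈ 0.039648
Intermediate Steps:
(-33*(-1) + E(6, 12))/(215 + 239) = (-33*(-1) + (-3 - 1*12))/(215 + 239) = (33 + (-3 - 12))/454 = (33 - 15)*(1/454) = 18*(1/454) = 9/227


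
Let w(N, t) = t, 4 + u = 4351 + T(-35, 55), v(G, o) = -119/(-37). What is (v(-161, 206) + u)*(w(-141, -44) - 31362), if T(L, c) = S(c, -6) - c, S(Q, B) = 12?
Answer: -5005080002/37 ≈ -1.3527e+8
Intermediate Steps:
T(L, c) = 12 - c
v(G, o) = 119/37 (v(G, o) = -119*(-1/37) = 119/37)
u = 4304 (u = -4 + (4351 + (12 - 1*55)) = -4 + (4351 + (12 - 55)) = -4 + (4351 - 43) = -4 + 4308 = 4304)
(v(-161, 206) + u)*(w(-141, -44) - 31362) = (119/37 + 4304)*(-44 - 31362) = (159367/37)*(-31406) = -5005080002/37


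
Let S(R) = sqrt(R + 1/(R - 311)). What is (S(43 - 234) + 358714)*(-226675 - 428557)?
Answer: -235040891648 - 327616*I*sqrt(48133266)/251 ≈ -2.3504e+11 - 9.0555e+6*I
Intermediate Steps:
S(R) = sqrt(R + 1/(-311 + R))
(S(43 - 234) + 358714)*(-226675 - 428557) = (sqrt((1 + (43 - 234)*(-311 + (43 - 234)))/(-311 + (43 - 234))) + 358714)*(-226675 - 428557) = (sqrt((1 - 191*(-311 - 191))/(-311 - 191)) + 358714)*(-655232) = (sqrt((1 - 191*(-502))/(-502)) + 358714)*(-655232) = (sqrt(-(1 + 95882)/502) + 358714)*(-655232) = (sqrt(-1/502*95883) + 358714)*(-655232) = (sqrt(-95883/502) + 358714)*(-655232) = (I*sqrt(48133266)/502 + 358714)*(-655232) = (358714 + I*sqrt(48133266)/502)*(-655232) = -235040891648 - 327616*I*sqrt(48133266)/251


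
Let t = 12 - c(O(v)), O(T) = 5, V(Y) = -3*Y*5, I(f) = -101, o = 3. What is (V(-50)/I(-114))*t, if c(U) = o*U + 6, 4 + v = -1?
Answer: 6750/101 ≈ 66.832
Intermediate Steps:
v = -5 (v = -4 - 1 = -5)
V(Y) = -15*Y
c(U) = 6 + 3*U (c(U) = 3*U + 6 = 6 + 3*U)
t = -9 (t = 12 - (6 + 3*5) = 12 - (6 + 15) = 12 - 1*21 = 12 - 21 = -9)
(V(-50)/I(-114))*t = (-15*(-50)/(-101))*(-9) = (750*(-1/101))*(-9) = -750/101*(-9) = 6750/101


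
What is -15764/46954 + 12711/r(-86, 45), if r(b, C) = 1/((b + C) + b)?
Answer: -37898858551/23477 ≈ -1.6143e+6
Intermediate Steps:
r(b, C) = 1/(C + 2*b) (r(b, C) = 1/((C + b) + b) = 1/(C + 2*b))
-15764/46954 + 12711/r(-86, 45) = -15764/46954 + 12711/(1/(45 + 2*(-86))) = -15764*1/46954 + 12711/(1/(45 - 172)) = -7882/23477 + 12711/(1/(-127)) = -7882/23477 + 12711/(-1/127) = -7882/23477 + 12711*(-127) = -7882/23477 - 1614297 = -37898858551/23477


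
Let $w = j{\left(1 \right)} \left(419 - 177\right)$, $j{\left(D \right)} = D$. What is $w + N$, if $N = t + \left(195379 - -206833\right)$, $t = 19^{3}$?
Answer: $409313$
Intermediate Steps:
$t = 6859$
$w = 242$ ($w = 1 \left(419 - 177\right) = 1 \cdot 242 = 242$)
$N = 409071$ ($N = 6859 + \left(195379 - -206833\right) = 6859 + \left(195379 + 206833\right) = 6859 + 402212 = 409071$)
$w + N = 242 + 409071 = 409313$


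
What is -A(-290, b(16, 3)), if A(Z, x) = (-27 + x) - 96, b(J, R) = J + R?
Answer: 104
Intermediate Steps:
A(Z, x) = -123 + x
-A(-290, b(16, 3)) = -(-123 + (16 + 3)) = -(-123 + 19) = -1*(-104) = 104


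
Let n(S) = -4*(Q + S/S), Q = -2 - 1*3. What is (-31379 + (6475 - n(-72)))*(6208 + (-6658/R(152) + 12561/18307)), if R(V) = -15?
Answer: -9104892116824/54921 ≈ -1.6578e+8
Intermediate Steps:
Q = -5 (Q = -2 - 3 = -5)
n(S) = 16 (n(S) = -4*(-5 + S/S) = -4*(-5 + 1) = -4*(-4) = 16)
(-31379 + (6475 - n(-72)))*(6208 + (-6658/R(152) + 12561/18307)) = (-31379 + (6475 - 1*16))*(6208 + (-6658/(-15) + 12561/18307)) = (-31379 + (6475 - 16))*(6208 + (-6658*(-1/15) + 12561*(1/18307))) = (-31379 + 6459)*(6208 + (6658/15 + 12561/18307)) = -24920*(6208 + 122076421/274605) = -24920*1826824261/274605 = -9104892116824/54921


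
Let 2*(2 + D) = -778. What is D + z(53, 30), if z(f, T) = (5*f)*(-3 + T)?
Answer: 6764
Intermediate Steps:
D = -391 (D = -2 + (½)*(-778) = -2 - 389 = -391)
z(f, T) = 5*f*(-3 + T)
D + z(53, 30) = -391 + 5*53*(-3 + 30) = -391 + 5*53*27 = -391 + 7155 = 6764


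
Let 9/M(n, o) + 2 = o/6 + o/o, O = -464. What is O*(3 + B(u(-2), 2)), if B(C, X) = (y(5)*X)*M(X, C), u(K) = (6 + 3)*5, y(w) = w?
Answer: -101616/13 ≈ -7816.6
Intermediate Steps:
u(K) = 45 (u(K) = 9*5 = 45)
M(n, o) = 9/(-1 + o/6) (M(n, o) = 9/(-2 + (o/6 + o/o)) = 9/(-2 + (o*(⅙) + 1)) = 9/(-2 + (o/6 + 1)) = 9/(-2 + (1 + o/6)) = 9/(-1 + o/6))
B(C, X) = 270*X/(-6 + C) (B(C, X) = (5*X)*(54/(-6 + C)) = 270*X/(-6 + C))
O*(3 + B(u(-2), 2)) = -464*(3 + 270*2/(-6 + 45)) = -464*(3 + 270*2/39) = -464*(3 + 270*2*(1/39)) = -464*(3 + 180/13) = -464*219/13 = -101616/13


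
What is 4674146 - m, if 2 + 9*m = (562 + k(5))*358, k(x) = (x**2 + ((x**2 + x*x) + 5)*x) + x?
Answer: 41756930/9 ≈ 4.6397e+6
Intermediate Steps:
k(x) = x + x**2 + x*(5 + 2*x**2) (k(x) = (x**2 + ((x**2 + x**2) + 5)*x) + x = (x**2 + (2*x**2 + 5)*x) + x = (x**2 + (5 + 2*x**2)*x) + x = (x**2 + x*(5 + 2*x**2)) + x = x + x**2 + x*(5 + 2*x**2))
m = 310384/9 (m = -2/9 + ((562 + 5*(6 + 5 + 2*5**2))*358)/9 = -2/9 + ((562 + 5*(6 + 5 + 2*25))*358)/9 = -2/9 + ((562 + 5*(6 + 5 + 50))*358)/9 = -2/9 + ((562 + 5*61)*358)/9 = -2/9 + ((562 + 305)*358)/9 = -2/9 + (867*358)/9 = -2/9 + (1/9)*310386 = -2/9 + 103462/3 = 310384/9 ≈ 34487.)
4674146 - m = 4674146 - 1*310384/9 = 4674146 - 310384/9 = 41756930/9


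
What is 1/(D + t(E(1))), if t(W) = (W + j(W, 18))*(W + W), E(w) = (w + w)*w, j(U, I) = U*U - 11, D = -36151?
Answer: -1/36171 ≈ -2.7646e-5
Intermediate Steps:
j(U, I) = -11 + U**2 (j(U, I) = U**2 - 11 = -11 + U**2)
E(w) = 2*w**2 (E(w) = (2*w)*w = 2*w**2)
t(W) = 2*W*(-11 + W + W**2) (t(W) = (W + (-11 + W**2))*(W + W) = (-11 + W + W**2)*(2*W) = 2*W*(-11 + W + W**2))
1/(D + t(E(1))) = 1/(-36151 + 2*(2*1**2)*(-11 + 2*1**2 + (2*1**2)**2)) = 1/(-36151 + 2*(2*1)*(-11 + 2*1 + (2*1)**2)) = 1/(-36151 + 2*2*(-11 + 2 + 2**2)) = 1/(-36151 + 2*2*(-11 + 2 + 4)) = 1/(-36151 + 2*2*(-5)) = 1/(-36151 - 20) = 1/(-36171) = -1/36171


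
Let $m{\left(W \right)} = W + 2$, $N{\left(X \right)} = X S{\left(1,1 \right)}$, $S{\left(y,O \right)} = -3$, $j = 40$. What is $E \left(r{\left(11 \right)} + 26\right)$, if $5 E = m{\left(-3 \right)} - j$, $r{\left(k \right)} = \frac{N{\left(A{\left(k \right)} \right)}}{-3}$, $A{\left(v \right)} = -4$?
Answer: $- \frac{902}{5} \approx -180.4$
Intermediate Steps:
$N{\left(X \right)} = - 3 X$ ($N{\left(X \right)} = X \left(-3\right) = - 3 X$)
$r{\left(k \right)} = -4$ ($r{\left(k \right)} = \frac{\left(-3\right) \left(-4\right)}{-3} = 12 \left(- \frac{1}{3}\right) = -4$)
$m{\left(W \right)} = 2 + W$
$E = - \frac{41}{5}$ ($E = \frac{\left(2 - 3\right) - 40}{5} = \frac{-1 - 40}{5} = \frac{1}{5} \left(-41\right) = - \frac{41}{5} \approx -8.2$)
$E \left(r{\left(11 \right)} + 26\right) = - \frac{41 \left(-4 + 26\right)}{5} = \left(- \frac{41}{5}\right) 22 = - \frac{902}{5}$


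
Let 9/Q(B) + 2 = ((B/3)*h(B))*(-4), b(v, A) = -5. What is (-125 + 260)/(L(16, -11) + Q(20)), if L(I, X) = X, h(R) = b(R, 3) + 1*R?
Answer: -18090/1477 ≈ -12.248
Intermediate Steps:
h(R) = -5 + R (h(R) = -5 + 1*R = -5 + R)
Q(B) = 9/(-2 - 4*B*(-5 + B)/3) (Q(B) = 9/(-2 + ((B/3)*(-5 + B))*(-4)) = 9/(-2 + (B*(-5 + B)/3)*(-4)) = 9/(-2 - 4*B*(-5 + B)/3))
(-125 + 260)/(L(16, -11) + Q(20)) = (-125 + 260)/(-11 - 27/(6 + 4*20*(-5 + 20))) = 135/(-11 - 27/(6 + 4*20*15)) = 135/(-11 - 27/(6 + 1200)) = 135/(-11 - 27/1206) = 135/(-11 - 27*1/1206) = 135/(-11 - 3/134) = 135/(-1477/134) = 135*(-134/1477) = -18090/1477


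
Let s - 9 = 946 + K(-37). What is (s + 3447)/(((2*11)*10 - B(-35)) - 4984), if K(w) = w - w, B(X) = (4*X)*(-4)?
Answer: -2201/2662 ≈ -0.82682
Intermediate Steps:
B(X) = -16*X
K(w) = 0
s = 955 (s = 9 + (946 + 0) = 9 + 946 = 955)
(s + 3447)/(((2*11)*10 - B(-35)) - 4984) = (955 + 3447)/(((2*11)*10 - (-16)*(-35)) - 4984) = 4402/((22*10 - 1*560) - 4984) = 4402/((220 - 560) - 4984) = 4402/(-340 - 4984) = 4402/(-5324) = 4402*(-1/5324) = -2201/2662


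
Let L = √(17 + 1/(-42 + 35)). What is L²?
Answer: 118/7 ≈ 16.857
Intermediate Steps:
L = √826/7 (L = √(17 + 1/(-7)) = √(17 - ⅐) = √(118/7) = √826/7 ≈ 4.1057)
L² = (√826/7)² = 118/7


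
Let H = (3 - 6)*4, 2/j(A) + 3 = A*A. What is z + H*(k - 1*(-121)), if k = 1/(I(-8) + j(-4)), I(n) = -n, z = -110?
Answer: -82864/53 ≈ -1563.5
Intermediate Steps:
j(A) = 2/(-3 + A**2) (j(A) = 2/(-3 + A*A) = 2/(-3 + A**2))
k = 13/106 (k = 1/(-1*(-8) + 2/(-3 + (-4)**2)) = 1/(8 + 2/(-3 + 16)) = 1/(8 + 2/13) = 1/(106/13) = 13/106 ≈ 0.12264)
H = -12 (H = -3*4 = -12)
z + H*(k - 1*(-121)) = -110 - 12*(13/106 - 1*(-121)) = -110 - 12*(13/106 + 121) = -110 - 12*12839/106 = -110 - 77034/53 = -82864/53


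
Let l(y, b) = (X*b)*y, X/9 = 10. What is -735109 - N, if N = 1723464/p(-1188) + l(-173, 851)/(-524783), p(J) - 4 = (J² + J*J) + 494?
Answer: -181524402599615479/246926669773 ≈ -7.3514e+5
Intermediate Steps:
X = 90 (X = 9*10 = 90)
l(y, b) = 90*b*y (l(y, b) = (90*b)*y = 90*b*y)
p(J) = 498 + 2*J² (p(J) = 4 + ((J² + J*J) + 494) = 4 + ((J² + J²) + 494) = 4 + (2*J² + 494) = 4 + (494 + 2*J²) = 498 + 2*J²)
N = 6385309455222/246926669773 (N = 1723464/(498 + 2*(-1188)²) + (90*851*(-173))/(-524783) = 1723464/(498 + 2*1411344) - 13250070*(-1/524783) = 1723464/(498 + 2822688) + 13250070/524783 = 1723464/2823186 + 13250070/524783 = 1723464*(1/2823186) + 13250070/524783 = 287244/470531 + 13250070/524783 = 6385309455222/246926669773 ≈ 25.859)
-735109 - N = -735109 - 1*6385309455222/246926669773 = -735109 - 6385309455222/246926669773 = -181524402599615479/246926669773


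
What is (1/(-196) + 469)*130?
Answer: 5974995/98 ≈ 60969.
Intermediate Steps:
(1/(-196) + 469)*130 = (-1/196 + 469)*130 = (91923/196)*130 = 5974995/98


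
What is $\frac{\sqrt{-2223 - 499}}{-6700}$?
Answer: $- \frac{i \sqrt{2722}}{6700} \approx - 0.007787 i$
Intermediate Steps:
$\frac{\sqrt{-2223 - 499}}{-6700} = \sqrt{-2223 + \left(-1380 + 881\right)} \left(- \frac{1}{6700}\right) = \sqrt{-2223 - 499} \left(- \frac{1}{6700}\right) = \sqrt{-2722} \left(- \frac{1}{6700}\right) = i \sqrt{2722} \left(- \frac{1}{6700}\right) = - \frac{i \sqrt{2722}}{6700}$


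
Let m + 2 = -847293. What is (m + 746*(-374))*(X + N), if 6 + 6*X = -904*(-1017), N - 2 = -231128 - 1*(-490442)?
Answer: -464646768357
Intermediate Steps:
m = -847295 (m = -2 - 847293 = -847295)
N = 259316 (N = 2 + (-231128 - 1*(-490442)) = 2 + (-231128 + 490442) = 2 + 259314 = 259316)
X = 153227 (X = -1 + (-904*(-1017))/6 = -1 + (⅙)*919368 = -1 + 153228 = 153227)
(m + 746*(-374))*(X + N) = (-847295 + 746*(-374))*(153227 + 259316) = (-847295 - 279004)*412543 = -1126299*412543 = -464646768357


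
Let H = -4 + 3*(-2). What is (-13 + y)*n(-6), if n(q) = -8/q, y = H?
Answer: -92/3 ≈ -30.667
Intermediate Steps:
H = -10 (H = -4 - 6 = -10)
y = -10
(-13 + y)*n(-6) = (-13 - 10)*(-8/(-6)) = -(-184)*(-1)/6 = -23*4/3 = -92/3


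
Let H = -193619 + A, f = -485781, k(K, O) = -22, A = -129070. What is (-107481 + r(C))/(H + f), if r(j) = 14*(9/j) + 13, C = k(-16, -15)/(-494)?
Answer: 575513/4446585 ≈ 0.12943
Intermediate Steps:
H = -322689 (H = -193619 - 129070 = -322689)
C = 11/247 (C = -22/(-494) = -22*(-1/494) = 11/247 ≈ 0.044534)
r(j) = 13 + 126/j (r(j) = 126/j + 13 = 13 + 126/j)
(-107481 + r(C))/(H + f) = (-107481 + (13 + 126/(11/247)))/(-322689 - 485781) = (-107481 + (13 + 126*(247/11)))/(-808470) = (-107481 + (13 + 31122/11))*(-1/808470) = (-107481 + 31265/11)*(-1/808470) = -1151026/11*(-1/808470) = 575513/4446585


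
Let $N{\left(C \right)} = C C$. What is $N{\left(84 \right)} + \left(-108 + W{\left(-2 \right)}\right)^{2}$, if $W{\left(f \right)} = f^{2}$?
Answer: $17872$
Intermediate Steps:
$N{\left(C \right)} = C^{2}$
$N{\left(84 \right)} + \left(-108 + W{\left(-2 \right)}\right)^{2} = 84^{2} + \left(-108 + \left(-2\right)^{2}\right)^{2} = 7056 + \left(-108 + 4\right)^{2} = 7056 + \left(-104\right)^{2} = 7056 + 10816 = 17872$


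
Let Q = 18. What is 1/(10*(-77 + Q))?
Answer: -1/590 ≈ -0.0016949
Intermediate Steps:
1/(10*(-77 + Q)) = 1/(10*(-77 + 18)) = 1/(10*(-59)) = 1/(-590) = -1/590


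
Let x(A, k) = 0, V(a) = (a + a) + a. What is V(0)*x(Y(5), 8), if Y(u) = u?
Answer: 0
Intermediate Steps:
V(a) = 3*a (V(a) = 2*a + a = 3*a)
V(0)*x(Y(5), 8) = (3*0)*0 = 0*0 = 0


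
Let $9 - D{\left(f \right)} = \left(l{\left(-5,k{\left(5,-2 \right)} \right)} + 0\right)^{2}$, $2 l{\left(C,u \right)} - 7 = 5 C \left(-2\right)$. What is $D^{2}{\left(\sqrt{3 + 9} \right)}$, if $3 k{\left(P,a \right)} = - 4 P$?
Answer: $\frac{10323369}{16} \approx 6.4521 \cdot 10^{5}$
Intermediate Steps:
$k{\left(P,a \right)} = - \frac{4 P}{3}$ ($k{\left(P,a \right)} = \frac{\left(-4\right) P}{3} = - \frac{4 P}{3}$)
$l{\left(C,u \right)} = \frac{7}{2} - 5 C$ ($l{\left(C,u \right)} = \frac{7}{2} + \frac{5 C \left(-2\right)}{2} = \frac{7}{2} + \frac{\left(-10\right) C}{2} = \frac{7}{2} - 5 C$)
$D{\left(f \right)} = - \frac{3213}{4}$ ($D{\left(f \right)} = 9 - \left(\left(\frac{7}{2} - -25\right) + 0\right)^{2} = 9 - \left(\left(\frac{7}{2} + 25\right) + 0\right)^{2} = 9 - \left(\frac{57}{2} + 0\right)^{2} = 9 - \left(\frac{57}{2}\right)^{2} = 9 - \frac{3249}{4} = - \frac{3213}{4}$)
$D^{2}{\left(\sqrt{3 + 9} \right)} = \left(- \frac{3213}{4}\right)^{2} = \frac{10323369}{16}$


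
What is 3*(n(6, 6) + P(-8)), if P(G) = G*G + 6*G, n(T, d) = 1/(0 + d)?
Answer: 97/2 ≈ 48.500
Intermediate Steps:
n(T, d) = 1/d
P(G) = G² + 6*G
3*(n(6, 6) + P(-8)) = 3*(1/6 - 8*(6 - 8)) = 3*(⅙ - 8*(-2)) = 3*(⅙ + 16) = 3*(97/6) = 97/2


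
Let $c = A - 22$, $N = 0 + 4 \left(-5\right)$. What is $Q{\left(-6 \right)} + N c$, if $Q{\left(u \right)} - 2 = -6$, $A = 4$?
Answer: $356$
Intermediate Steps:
$N = -20$ ($N = 0 - 20 = -20$)
$c = -18$ ($c = 4 - 22 = -18$)
$Q{\left(u \right)} = -4$ ($Q{\left(u \right)} = 2 - 6 = -4$)
$Q{\left(-6 \right)} + N c = -4 - -360 = -4 + 360 = 356$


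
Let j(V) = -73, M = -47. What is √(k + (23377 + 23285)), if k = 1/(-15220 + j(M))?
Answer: √10913114850745/15293 ≈ 216.01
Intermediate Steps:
k = -1/15293 (k = 1/(-15220 - 73) = 1/(-15293) = -1/15293 ≈ -6.5389e-5)
√(k + (23377 + 23285)) = √(-1/15293 + (23377 + 23285)) = √(-1/15293 + 46662) = √(713601965/15293) = √10913114850745/15293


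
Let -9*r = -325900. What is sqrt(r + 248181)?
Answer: sqrt(2559529)/3 ≈ 533.28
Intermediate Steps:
r = 325900/9 (r = -1/9*(-325900) = 325900/9 ≈ 36211.)
sqrt(r + 248181) = sqrt(325900/9 + 248181) = sqrt(2559529/9) = sqrt(2559529)/3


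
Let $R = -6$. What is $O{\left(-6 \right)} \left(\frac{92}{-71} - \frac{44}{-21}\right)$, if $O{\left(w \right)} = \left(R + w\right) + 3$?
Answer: $- \frac{3576}{497} \approx -7.1952$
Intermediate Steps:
$O{\left(w \right)} = -3 + w$ ($O{\left(w \right)} = \left(-6 + w\right) + 3 = -3 + w$)
$O{\left(-6 \right)} \left(\frac{92}{-71} - \frac{44}{-21}\right) = \left(-3 - 6\right) \left(\frac{92}{-71} - \frac{44}{-21}\right) = - 9 \left(92 \left(- \frac{1}{71}\right) - - \frac{44}{21}\right) = - 9 \left(- \frac{92}{71} + \frac{44}{21}\right) = \left(-9\right) \frac{1192}{1491} = - \frac{3576}{497}$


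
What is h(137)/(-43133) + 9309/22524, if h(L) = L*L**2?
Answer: -19171876625/323842564 ≈ -59.201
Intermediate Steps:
h(L) = L**3
h(137)/(-43133) + 9309/22524 = 137**3/(-43133) + 9309/22524 = 2571353*(-1/43133) + 9309*(1/22524) = -2571353/43133 + 3103/7508 = -19171876625/323842564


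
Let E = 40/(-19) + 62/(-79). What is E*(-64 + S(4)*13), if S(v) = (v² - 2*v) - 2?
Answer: -60732/1501 ≈ -40.461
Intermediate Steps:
E = -4338/1501 (E = 40*(-1/19) + 62*(-1/79) = -40/19 - 62/79 = -4338/1501 ≈ -2.8901)
S(v) = -2 + v² - 2*v
E*(-64 + S(4)*13) = -4338*(-64 + (-2 + 4² - 2*4)*13)/1501 = -4338*(-64 + (-2 + 16 - 8)*13)/1501 = -4338*(-64 + 6*13)/1501 = -4338*(-64 + 78)/1501 = -4338/1501*14 = -60732/1501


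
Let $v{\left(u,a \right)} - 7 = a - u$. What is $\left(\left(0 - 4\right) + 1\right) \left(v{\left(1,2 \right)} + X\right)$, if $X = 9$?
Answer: $-51$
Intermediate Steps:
$v{\left(u,a \right)} = 7 + a - u$ ($v{\left(u,a \right)} = 7 + \left(a - u\right) = 7 + a - u$)
$\left(\left(0 - 4\right) + 1\right) \left(v{\left(1,2 \right)} + X\right) = \left(\left(0 - 4\right) + 1\right) \left(\left(7 + 2 - 1\right) + 9\right) = \left(-4 + 1\right) \left(\left(7 + 2 - 1\right) + 9\right) = - 3 \left(8 + 9\right) = \left(-3\right) 17 = -51$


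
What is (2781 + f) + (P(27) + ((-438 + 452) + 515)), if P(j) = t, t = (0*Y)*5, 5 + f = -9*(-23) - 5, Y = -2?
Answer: 3507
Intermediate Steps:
f = 197 (f = -5 + (-9*(-23) - 5) = -5 + (207 - 5) = -5 + 202 = 197)
t = 0 (t = (0*(-2))*5 = 0*5 = 0)
P(j) = 0
(2781 + f) + (P(27) + ((-438 + 452) + 515)) = (2781 + 197) + (0 + ((-438 + 452) + 515)) = 2978 + (0 + (14 + 515)) = 2978 + (0 + 529) = 2978 + 529 = 3507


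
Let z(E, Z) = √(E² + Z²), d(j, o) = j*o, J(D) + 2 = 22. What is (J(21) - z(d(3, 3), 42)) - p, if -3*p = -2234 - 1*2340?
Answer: -4514/3 - 3*√205 ≈ -1547.6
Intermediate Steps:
p = 4574/3 (p = -(-2234 - 1*2340)/3 = -(-2234 - 2340)/3 = -⅓*(-4574) = 4574/3 ≈ 1524.7)
J(D) = 20 (J(D) = -2 + 22 = 20)
(J(21) - z(d(3, 3), 42)) - p = (20 - √((3*3)² + 42²)) - 1*4574/3 = (20 - √(9² + 1764)) - 4574/3 = (20 - √(81 + 1764)) - 4574/3 = (20 - √1845) - 4574/3 = (20 - 3*√205) - 4574/3 = -4514/3 - 3*√205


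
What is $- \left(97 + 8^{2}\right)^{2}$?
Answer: $-25921$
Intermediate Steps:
$- \left(97 + 8^{2}\right)^{2} = - \left(97 + 64\right)^{2} = - 161^{2} = \left(-1\right) 25921 = -25921$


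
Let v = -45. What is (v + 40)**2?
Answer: 25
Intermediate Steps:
(v + 40)**2 = (-45 + 40)**2 = (-5)**2 = 25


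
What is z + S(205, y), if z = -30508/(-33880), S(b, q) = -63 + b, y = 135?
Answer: 1210367/8470 ≈ 142.90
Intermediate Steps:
z = 7627/8470 (z = -30508*(-1/33880) = 7627/8470 ≈ 0.90047)
z + S(205, y) = 7627/8470 + (-63 + 205) = 7627/8470 + 142 = 1210367/8470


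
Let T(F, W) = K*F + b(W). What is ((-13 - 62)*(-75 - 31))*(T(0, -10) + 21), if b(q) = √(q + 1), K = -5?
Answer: 166950 + 23850*I ≈ 1.6695e+5 + 23850.0*I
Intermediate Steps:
b(q) = √(1 + q)
T(F, W) = √(1 + W) - 5*F (T(F, W) = -5*F + √(1 + W) = √(1 + W) - 5*F)
((-13 - 62)*(-75 - 31))*(T(0, -10) + 21) = ((-13 - 62)*(-75 - 31))*((√(1 - 10) - 5*0) + 21) = (-75*(-106))*((√(-9) + 0) + 21) = 7950*((3*I + 0) + 21) = 7950*(3*I + 21) = 7950*(21 + 3*I) = 166950 + 23850*I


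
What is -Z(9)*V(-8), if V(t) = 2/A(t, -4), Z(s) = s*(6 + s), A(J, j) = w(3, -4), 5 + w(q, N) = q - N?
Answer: -135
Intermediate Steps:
w(q, N) = -5 + q - N (w(q, N) = -5 + (q - N) = -5 + q - N)
A(J, j) = 2 (A(J, j) = -5 + 3 - 1*(-4) = -5 + 3 + 4 = 2)
V(t) = 1 (V(t) = 2/2 = 2*(½) = 1)
-Z(9)*V(-8) = -9*(6 + 9) = -9*15 = -135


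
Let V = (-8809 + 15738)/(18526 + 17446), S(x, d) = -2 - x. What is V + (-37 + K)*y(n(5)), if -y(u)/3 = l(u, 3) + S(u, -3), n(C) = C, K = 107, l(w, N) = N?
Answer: 30223409/35972 ≈ 840.19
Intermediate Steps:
y(u) = -3 + 3*u (y(u) = -3*(3 + (-2 - u)) = -3*(1 - u) = -3 + 3*u)
V = 6929/35972 ≈ 0.19262
V + (-37 + K)*y(n(5)) = 6929/35972 + (-37 + 107)*(-3 + 3*5) = 6929/35972 + 70*(-3 + 15) = 6929/35972 + 70*12 = 6929/35972 + 840 = 30223409/35972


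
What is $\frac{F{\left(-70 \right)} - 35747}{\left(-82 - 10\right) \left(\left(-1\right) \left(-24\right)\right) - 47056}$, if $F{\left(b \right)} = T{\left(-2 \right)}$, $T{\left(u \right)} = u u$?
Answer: $\frac{35743}{49264} \approx 0.72554$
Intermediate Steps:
$T{\left(u \right)} = u^{2}$
$F{\left(b \right)} = 4$ ($F{\left(b \right)} = \left(-2\right)^{2} = 4$)
$\frac{F{\left(-70 \right)} - 35747}{\left(-82 - 10\right) \left(\left(-1\right) \left(-24\right)\right) - 47056} = \frac{4 - 35747}{\left(-82 - 10\right) \left(\left(-1\right) \left(-24\right)\right) - 47056} = - \frac{35743}{\left(-92\right) 24 - 47056} = - \frac{35743}{-2208 - 47056} = - \frac{35743}{-49264} = \left(-35743\right) \left(- \frac{1}{49264}\right) = \frac{35743}{49264}$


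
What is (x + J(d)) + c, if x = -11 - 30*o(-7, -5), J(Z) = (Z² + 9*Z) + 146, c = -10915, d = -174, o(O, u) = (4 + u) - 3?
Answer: 18050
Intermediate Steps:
o(O, u) = 1 + u
J(Z) = 146 + Z² + 9*Z
x = 109 (x = -11 - 30*(1 - 5) = -11 - 30*(-4) = -11 + 120 = 109)
(x + J(d)) + c = (109 + (146 + (-174)² + 9*(-174))) - 10915 = (109 + (146 + 30276 - 1566)) - 10915 = (109 + 28856) - 10915 = 28965 - 10915 = 18050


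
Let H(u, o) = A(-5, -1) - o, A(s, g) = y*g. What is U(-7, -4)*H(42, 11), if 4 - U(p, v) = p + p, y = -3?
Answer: -144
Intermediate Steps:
A(s, g) = -3*g
H(u, o) = 3 - o (H(u, o) = -3*(-1) - o = 3 - o)
U(p, v) = 4 - 2*p (U(p, v) = 4 - (p + p) = 4 - 2*p)
U(-7, -4)*H(42, 11) = (4 - 2*(-7))*(3 - 1*11) = (4 + 14)*(3 - 11) = 18*(-8) = -144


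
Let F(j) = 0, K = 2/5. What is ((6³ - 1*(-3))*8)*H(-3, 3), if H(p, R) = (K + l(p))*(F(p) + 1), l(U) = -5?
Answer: -40296/5 ≈ -8059.2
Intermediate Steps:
K = ⅖ (K = 2*(⅕) = ⅖ ≈ 0.40000)
H(p, R) = -23/5 (H(p, R) = (⅖ - 5)*(0 + 1) = -23/5*1 = -23/5)
((6³ - 1*(-3))*8)*H(-3, 3) = ((6³ - 1*(-3))*8)*(-23/5) = ((216 + 3)*8)*(-23/5) = (219*8)*(-23/5) = 1752*(-23/5) = -40296/5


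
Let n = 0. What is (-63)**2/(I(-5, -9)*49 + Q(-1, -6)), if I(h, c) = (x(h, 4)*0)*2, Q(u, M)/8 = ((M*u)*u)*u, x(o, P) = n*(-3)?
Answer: 1323/16 ≈ 82.688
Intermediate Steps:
x(o, P) = 0 (x(o, P) = 0*(-3) = 0)
Q(u, M) = 8*M*u**3 (Q(u, M) = 8*(((M*u)*u)*u) = 8*((M*u**2)*u) = 8*(M*u**3) = 8*M*u**3)
I(h, c) = 0 (I(h, c) = (0*0)*2 = 0*2 = 0)
(-63)**2/(I(-5, -9)*49 + Q(-1, -6)) = (-63)**2/(0*49 + 8*(-6)*(-1)**3) = 3969/(0 + 8*(-6)*(-1)) = 3969/(0 + 48) = 3969/48 = 3969*(1/48) = 1323/16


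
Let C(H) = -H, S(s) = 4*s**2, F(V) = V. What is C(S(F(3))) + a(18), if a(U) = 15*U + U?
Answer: 252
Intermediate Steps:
a(U) = 16*U
C(S(F(3))) + a(18) = -4*3**2 + 16*18 = -4*9 + 288 = -1*36 + 288 = -36 + 288 = 252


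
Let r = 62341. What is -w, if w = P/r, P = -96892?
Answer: 96892/62341 ≈ 1.5542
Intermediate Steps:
w = -96892/62341 ≈ -1.5542
-w = -1*(-96892/62341) = 96892/62341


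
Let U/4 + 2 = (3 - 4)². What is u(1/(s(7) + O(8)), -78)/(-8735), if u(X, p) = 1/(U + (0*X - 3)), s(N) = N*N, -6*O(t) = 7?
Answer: 1/61145 ≈ 1.6355e-5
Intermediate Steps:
O(t) = -7/6 (O(t) = -⅙*7 = -7/6)
U = -4 (U = -8 + 4*(3 - 4)² = -8 + 4*(-1)² = -8 + 4*1 = -8 + 4 = -4)
s(N) = N²
u(X, p) = -⅐ (u(X, p) = 1/(-4 + (0*X - 3)) = 1/(-4 + (0 - 3)) = 1/(-4 - 3) = 1/(-7) = -⅐)
u(1/(s(7) + O(8)), -78)/(-8735) = -⅐/(-8735) = -⅐*(-1/8735) = 1/61145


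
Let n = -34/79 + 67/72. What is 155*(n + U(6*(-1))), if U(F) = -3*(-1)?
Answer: 3085895/5688 ≈ 542.53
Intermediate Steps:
n = 2845/5688 (n = -34*1/79 + 67*(1/72) = -34/79 + 67/72 = 2845/5688 ≈ 0.50018)
U(F) = 3
155*(n + U(6*(-1))) = 155*(2845/5688 + 3) = 155*(19909/5688) = 3085895/5688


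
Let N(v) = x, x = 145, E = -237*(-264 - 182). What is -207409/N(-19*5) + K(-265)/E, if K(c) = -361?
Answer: -21923598463/15326790 ≈ -1430.4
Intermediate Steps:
E = 105702 (E = -237*(-446) = 105702)
N(v) = 145
-207409/N(-19*5) + K(-265)/E = -207409/145 - 361/105702 = -21923598463/15326790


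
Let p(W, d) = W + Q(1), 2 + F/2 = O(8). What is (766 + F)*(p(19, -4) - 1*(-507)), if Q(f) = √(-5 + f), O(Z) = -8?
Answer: 392396 + 1492*I ≈ 3.924e+5 + 1492.0*I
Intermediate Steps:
F = -20 (F = -4 + 2*(-8) = -4 - 16 = -20)
p(W, d) = W + 2*I (p(W, d) = W + √(-5 + 1) = W + √(-4) = W + 2*I)
(766 + F)*(p(19, -4) - 1*(-507)) = (766 - 20)*((19 + 2*I) - 1*(-507)) = 746*((19 + 2*I) + 507) = 746*(526 + 2*I) = 392396 + 1492*I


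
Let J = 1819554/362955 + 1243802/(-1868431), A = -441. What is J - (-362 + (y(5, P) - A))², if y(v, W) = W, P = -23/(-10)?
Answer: -29863034227389123/4521042490700 ≈ -6605.3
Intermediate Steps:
P = 23/10 (P = -23*(-⅒) = 23/10 ≈ 2.3000)
J = 982755648288/226052124535 (J = 1819554*(1/362955) + 1243802*(-1/1868431) = 606518/120985 - 1243802/1868431 = 982755648288/226052124535 ≈ 4.3475)
J - (-362 + (y(5, P) - A))² = 982755648288/226052124535 - (-362 + (23/10 - 1*(-441)))² = 982755648288/226052124535 - (-362 + (23/10 + 441))² = 982755648288/226052124535 - (-362 + 4433/10)² = 982755648288/226052124535 - (813/10)² = 982755648288/226052124535 - 1*660969/100 = 982755648288/226052124535 - 660969/100 = -29863034227389123/4521042490700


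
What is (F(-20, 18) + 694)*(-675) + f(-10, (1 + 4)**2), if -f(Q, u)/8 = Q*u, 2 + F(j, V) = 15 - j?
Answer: -488725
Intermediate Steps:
F(j, V) = 13 - j (F(j, V) = -2 + (15 - j) = 13 - j)
f(Q, u) = -8*Q*u
(F(-20, 18) + 694)*(-675) + f(-10, (1 + 4)**2) = ((13 - 1*(-20)) + 694)*(-675) - 8*(-10)*(1 + 4)**2 = ((13 + 20) + 694)*(-675) - 8*(-10)*5**2 = (33 + 694)*(-675) - 8*(-10)*25 = 727*(-675) + 2000 = -490725 + 2000 = -488725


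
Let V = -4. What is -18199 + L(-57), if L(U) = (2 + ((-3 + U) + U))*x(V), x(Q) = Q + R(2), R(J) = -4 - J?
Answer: -17049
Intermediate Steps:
x(Q) = -6 + Q (x(Q) = Q + (-4 - 1*2) = Q + (-4 - 2) = Q - 6 = -6 + Q)
L(U) = 10 - 20*U (L(U) = (2 + ((-3 + U) + U))*(-6 - 4) = (2 + (-3 + 2*U))*(-10) = (-1 + 2*U)*(-10) = 10 - 20*U)
-18199 + L(-57) = -18199 + (10 - 20*(-57)) = -18199 + (10 + 1140) = -18199 + 1150 = -17049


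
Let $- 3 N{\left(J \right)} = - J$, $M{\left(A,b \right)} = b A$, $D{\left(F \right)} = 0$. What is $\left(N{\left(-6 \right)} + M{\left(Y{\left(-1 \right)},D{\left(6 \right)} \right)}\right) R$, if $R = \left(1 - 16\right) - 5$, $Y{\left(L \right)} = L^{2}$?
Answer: $40$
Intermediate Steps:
$M{\left(A,b \right)} = A b$
$N{\left(J \right)} = \frac{J}{3}$ ($N{\left(J \right)} = - \frac{\left(-1\right) J}{3} = \frac{J}{3}$)
$R = -20$ ($R = -15 - 5 = -20$)
$\left(N{\left(-6 \right)} + M{\left(Y{\left(-1 \right)},D{\left(6 \right)} \right)}\right) R = \left(\frac{1}{3} \left(-6\right) + \left(-1\right)^{2} \cdot 0\right) \left(-20\right) = \left(-2 + 1 \cdot 0\right) \left(-20\right) = \left(-2 + 0\right) \left(-20\right) = \left(-2\right) \left(-20\right) = 40$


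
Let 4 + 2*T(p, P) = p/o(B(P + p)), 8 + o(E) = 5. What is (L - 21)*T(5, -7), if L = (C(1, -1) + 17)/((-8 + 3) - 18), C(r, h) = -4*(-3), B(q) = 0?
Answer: 4352/69 ≈ 63.072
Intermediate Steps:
o(E) = -3 (o(E) = -8 + 5 = -3)
C(r, h) = 12
T(p, P) = -2 - p/6 (T(p, P) = -2 + (p/(-3))/2 = -2 + (p*(-⅓))/2 = -2 + (-p/3)/2 = -2 - p/6)
L = -29/23 (L = (12 + 17)/((-8 + 3) - 18) = 29/(-5 - 18) = 29/(-23) = 29*(-1/23) = -29/23 ≈ -1.2609)
(L - 21)*T(5, -7) = (-29/23 - 21)*(-2 - ⅙*5) = -512*(-2 - ⅚)/23 = -512/23*(-17/6) = 4352/69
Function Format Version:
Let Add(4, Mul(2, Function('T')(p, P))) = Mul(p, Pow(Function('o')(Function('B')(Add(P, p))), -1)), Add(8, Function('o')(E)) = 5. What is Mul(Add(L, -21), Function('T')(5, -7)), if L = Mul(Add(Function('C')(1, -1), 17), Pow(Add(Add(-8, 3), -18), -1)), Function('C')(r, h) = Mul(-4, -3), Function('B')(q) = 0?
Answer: Rational(4352, 69) ≈ 63.072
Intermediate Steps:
Function('o')(E) = -3 (Function('o')(E) = Add(-8, 5) = -3)
Function('C')(r, h) = 12
Function('T')(p, P) = Add(-2, Mul(Rational(-1, 6), p)) (Function('T')(p, P) = Add(-2, Mul(Rational(1, 2), Mul(p, Pow(-3, -1)))) = Add(-2, Mul(Rational(1, 2), Mul(p, Rational(-1, 3)))) = Add(-2, Mul(Rational(1, 2), Mul(Rational(-1, 3), p))) = Add(-2, Mul(Rational(-1, 6), p)))
L = Rational(-29, 23) (L = Mul(Add(12, 17), Pow(Add(Add(-8, 3), -18), -1)) = Mul(29, Pow(Add(-5, -18), -1)) = Mul(29, Pow(-23, -1)) = Mul(29, Rational(-1, 23)) = Rational(-29, 23) ≈ -1.2609)
Mul(Add(L, -21), Function('T')(5, -7)) = Mul(Add(Rational(-29, 23), -21), Add(-2, Mul(Rational(-1, 6), 5))) = Mul(Rational(-512, 23), Add(-2, Rational(-5, 6))) = Mul(Rational(-512, 23), Rational(-17, 6)) = Rational(4352, 69)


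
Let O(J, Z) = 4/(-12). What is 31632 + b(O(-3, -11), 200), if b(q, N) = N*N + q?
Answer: 214895/3 ≈ 71632.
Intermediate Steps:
O(J, Z) = -⅓ (O(J, Z) = 4*(-1/12) = -⅓)
b(q, N) = q + N² (b(q, N) = N² + q = q + N²)
31632 + b(O(-3, -11), 200) = 31632 + (-⅓ + 200²) = 31632 + (-⅓ + 40000) = 31632 + 119999/3 = 214895/3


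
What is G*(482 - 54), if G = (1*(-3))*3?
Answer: -3852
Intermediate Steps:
G = -9 (G = -3*3 = -9)
G*(482 - 54) = -9*(482 - 54) = -9*428 = -3852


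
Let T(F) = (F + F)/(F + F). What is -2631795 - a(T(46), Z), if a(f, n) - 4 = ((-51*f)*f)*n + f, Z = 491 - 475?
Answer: -2630984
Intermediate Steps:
T(F) = 1 (T(F) = (2*F)/((2*F)) = (2*F)*(1/(2*F)) = 1)
Z = 16
a(f, n) = 4 + f - 51*n*f**2 (a(f, n) = 4 + (((-51*f)*f)*n + f) = 4 + ((-51*f**2)*n + f) = 4 + (-51*n*f**2 + f) = 4 + (f - 51*n*f**2) = 4 + f - 51*n*f**2)
-2631795 - a(T(46), Z) = -2631795 - (4 + 1 - 51*16*1**2) = -2631795 - (4 + 1 - 51*16*1) = -2631795 - (4 + 1 - 816) = -2631795 - 1*(-811) = -2631795 + 811 = -2630984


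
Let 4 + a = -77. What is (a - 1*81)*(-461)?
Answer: 74682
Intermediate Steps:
a = -81 (a = -4 - 77 = -81)
(a - 1*81)*(-461) = (-81 - 1*81)*(-461) = (-81 - 81)*(-461) = -162*(-461) = 74682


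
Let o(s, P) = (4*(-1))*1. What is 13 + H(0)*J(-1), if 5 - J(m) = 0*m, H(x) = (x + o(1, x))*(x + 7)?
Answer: -127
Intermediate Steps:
o(s, P) = -4 (o(s, P) = -4*1 = -4)
H(x) = (-4 + x)*(7 + x) (H(x) = (x - 4)*(x + 7) = (-4 + x)*(7 + x))
J(m) = 5 (J(m) = 5 - 0*m = 5 - 1*0 = 5 + 0 = 5)
13 + H(0)*J(-1) = 13 + (-28 + 0**2 + 3*0)*5 = 13 + (-28 + 0 + 0)*5 = 13 - 28*5 = 13 - 140 = -127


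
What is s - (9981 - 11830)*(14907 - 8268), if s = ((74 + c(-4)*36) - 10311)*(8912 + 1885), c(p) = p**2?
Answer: -92034306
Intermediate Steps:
s = -104309817 (s = ((74 + (-4)**2*36) - 10311)*(8912 + 1885) = ((74 + 16*36) - 10311)*10797 = ((74 + 576) - 10311)*10797 = (650 - 10311)*10797 = -9661*10797 = -104309817)
s - (9981 - 11830)*(14907 - 8268) = -104309817 - (9981 - 11830)*(14907 - 8268) = -104309817 - (-1849)*6639 = -104309817 - 1*(-12275511) = -104309817 + 12275511 = -92034306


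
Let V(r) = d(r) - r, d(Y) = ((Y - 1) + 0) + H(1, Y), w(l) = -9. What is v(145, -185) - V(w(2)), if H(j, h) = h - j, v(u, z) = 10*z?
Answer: -1839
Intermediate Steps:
d(Y) = -2 + 2*Y (d(Y) = ((Y - 1) + 0) + (Y - 1*1) = ((-1 + Y) + 0) + (Y - 1) = (-1 + Y) + (-1 + Y) = -2 + 2*Y)
V(r) = -2 + r (V(r) = (-2 + 2*r) - r = -2 + r)
v(145, -185) - V(w(2)) = 10*(-185) - (-2 - 9) = -1850 - 1*(-11) = -1850 + 11 = -1839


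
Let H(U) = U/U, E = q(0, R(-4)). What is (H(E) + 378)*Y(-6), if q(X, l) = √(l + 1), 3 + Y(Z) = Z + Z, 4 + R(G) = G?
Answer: -5685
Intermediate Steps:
R(G) = -4 + G
Y(Z) = -3 + 2*Z (Y(Z) = -3 + (Z + Z) = -3 + 2*Z)
q(X, l) = √(1 + l)
E = I*√7 (E = √(1 + (-4 - 4)) = √(1 - 8) = √(-7) = I*√7 ≈ 2.6458*I)
H(U) = 1
(H(E) + 378)*Y(-6) = (1 + 378)*(-3 + 2*(-6)) = 379*(-3 - 12) = 379*(-15) = -5685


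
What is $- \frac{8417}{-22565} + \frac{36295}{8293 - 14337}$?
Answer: $- \frac{768124327}{136382860} \approx -5.6321$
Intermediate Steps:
$- \frac{8417}{-22565} + \frac{36295}{8293 - 14337} = \left(-8417\right) \left(- \frac{1}{22565}\right) + \frac{36295}{8293 - 14337} = \frac{8417}{22565} + \frac{36295}{-6044} = \frac{8417}{22565} + 36295 \left(- \frac{1}{6044}\right) = \frac{8417}{22565} - \frac{36295}{6044} = - \frac{768124327}{136382860}$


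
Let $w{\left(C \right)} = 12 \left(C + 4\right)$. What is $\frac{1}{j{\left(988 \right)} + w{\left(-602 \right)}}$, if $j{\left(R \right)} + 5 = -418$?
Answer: $- \frac{1}{7599} \approx -0.0001316$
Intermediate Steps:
$w{\left(C \right)} = 48 + 12 C$ ($w{\left(C \right)} = 12 \left(4 + C\right) = 48 + 12 C$)
$j{\left(R \right)} = -423$ ($j{\left(R \right)} = -5 - 418 = -423$)
$\frac{1}{j{\left(988 \right)} + w{\left(-602 \right)}} = \frac{1}{-423 + \left(48 + 12 \left(-602\right)\right)} = \frac{1}{-423 + \left(48 - 7224\right)} = \frac{1}{-423 - 7176} = \frac{1}{-7599} = - \frac{1}{7599}$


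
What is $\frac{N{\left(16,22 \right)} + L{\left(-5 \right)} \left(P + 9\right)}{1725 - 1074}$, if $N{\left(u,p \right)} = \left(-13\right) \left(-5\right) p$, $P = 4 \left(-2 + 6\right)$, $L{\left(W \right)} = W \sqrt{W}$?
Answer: $\frac{1430}{651} - \frac{125 i \sqrt{5}}{651} \approx 2.1966 - 0.42935 i$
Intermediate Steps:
$L{\left(W \right)} = W^{\frac{3}{2}}$
$P = 16$ ($P = 4 \cdot 4 = 16$)
$N{\left(u,p \right)} = 65 p$
$\frac{N{\left(16,22 \right)} + L{\left(-5 \right)} \left(P + 9\right)}{1725 - 1074} = \frac{65 \cdot 22 + \left(-5\right)^{\frac{3}{2}} \left(16 + 9\right)}{1725 - 1074} = \frac{1430 + - 5 i \sqrt{5} \cdot 25}{651} = \left(1430 - 125 i \sqrt{5}\right) \frac{1}{651} = \frac{1430}{651} - \frac{125 i \sqrt{5}}{651}$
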